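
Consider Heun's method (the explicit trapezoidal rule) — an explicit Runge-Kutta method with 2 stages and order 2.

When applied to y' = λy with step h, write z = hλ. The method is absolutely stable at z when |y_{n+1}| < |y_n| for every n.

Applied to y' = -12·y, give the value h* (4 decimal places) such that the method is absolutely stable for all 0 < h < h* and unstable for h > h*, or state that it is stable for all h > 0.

On y'=λy, z=hλ:
  order 2, 2-stage ⇒ R(z)=1+z+z^2/2
  (e.g. R(-1.59)=0.67405, |R|=0.67405)

Need |R(x)|<1, x<0.
x=-1.59: |R|=0.6741
|R(-1.92)|=0.9232 |R(-1.48)|=0.6152 |R(-1.34)|=0.5578
Bisect:
  x_lo=-2.9000 |R|=2.3049  x_hi=-0.2558 |R|=0.7769
  mid=-1.57788 |R|=0.66697 →hi
  mid=-2.23892 |R|=1.26746 →lo
  mid=-1.90840 |R|=0.91260 →hi
  mid=-2.07366 |R|=1.07637 →lo
  mid=-1.99103 |R|=0.99107 →hi
  mid=-2.03235 |R|=1.03287 →lo
  mid=-2.01169 |R|=1.01176 →lo
  mid=-2.00136 |R|=1.00136 →lo
  ...
  [-2.00007,-1.99991] ⇒ x*=-2.0000
Stable set (-2.0000, 0).

(-2.0000,0); λ=-12 ⇒ h* = 0.1667.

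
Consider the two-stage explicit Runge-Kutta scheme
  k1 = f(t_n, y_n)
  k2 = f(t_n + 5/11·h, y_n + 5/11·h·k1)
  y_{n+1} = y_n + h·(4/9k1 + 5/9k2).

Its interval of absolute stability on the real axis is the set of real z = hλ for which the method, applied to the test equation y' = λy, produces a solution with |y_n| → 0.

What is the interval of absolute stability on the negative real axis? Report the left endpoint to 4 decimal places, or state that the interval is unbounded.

On y'=λy, z=hλ:
  k1=λy_n ⇒ h·k1=z·y_n;  k2=λ(1+5/11z)y_n ⇒ h·k2=z(1+5/11z)y_n
  y_{n+1}/y_n = 1 + 4/9z + 5/9z(1+5/11z) = 1 + z + 25/99z²
  R(z) = 1 + z + 25/99z².

Find x<0 with |R(x)|<1.
x=-0.35: |R|=0.6809
R=1: x+25/99x²=0 ⇒ x=−99/25=-3.9600; min R=1−1/(4·25/99)=0.0100>−1
Confirm numerically:
  x=-3.908: |R|=0.94868 <1
  x=-2.936: |R|=0.24079 <1
  x=-2.172: |R|=0.01931 <1
  x=-1.700: |R|=0.02980 <1
  x=-4.303: |R|=1.37271 >1
  x=-4.277: |R|=1.34238 >1
Stable set (-3.9600, 0).

z∈(-3.9600,0).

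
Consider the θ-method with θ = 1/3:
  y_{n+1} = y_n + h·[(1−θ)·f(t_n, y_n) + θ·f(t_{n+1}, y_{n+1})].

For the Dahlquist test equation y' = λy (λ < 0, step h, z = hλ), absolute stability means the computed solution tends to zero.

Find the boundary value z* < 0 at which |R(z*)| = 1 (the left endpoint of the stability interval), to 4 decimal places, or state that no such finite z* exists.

z* = -6.0000.

With y'=λy (z=hλ):
  y_{n+1} = y_n + z·[2/3·y_n + 1/3·y_{n+1}] ⇒ (1 − 1/3z)y_{n+1} = (1 + 2/3z)y_n
  so R(z) = (1 + 2/3z)/(1 − 1/3z).

Boundary: |R(x)|=1, x<0.
x=-1.49: |R|=0.0045
R=−1: 1+2/3x = −1+1/3x ⇒ -1/3x=2 ⇒ x=2/(-1/3)=-6.0000
Confirm numerically:
  x=-5.316: |R|=0.91775 <1
  x=-4.311: |R|=0.76898 <1
  x=-2.680: |R|=0.41549 <1
  x=-6.426: |R|=1.04519 >1
  x=-6.354: |R|=1.03784 >1
  x=-6.235: |R|=1.02545 >1
Interval (-6.0000, 0).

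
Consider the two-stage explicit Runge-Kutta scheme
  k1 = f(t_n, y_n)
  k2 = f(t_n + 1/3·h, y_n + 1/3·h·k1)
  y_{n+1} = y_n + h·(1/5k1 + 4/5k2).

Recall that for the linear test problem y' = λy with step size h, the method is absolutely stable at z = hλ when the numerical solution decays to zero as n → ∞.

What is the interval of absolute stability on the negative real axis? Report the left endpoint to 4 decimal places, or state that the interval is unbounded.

On y'=λy, z=hλ:
  k1=λy_n ⇒ h·k1=z·y_n;  k2=λ(1+1/3z)y_n ⇒ h·k2=z(1+1/3z)y_n
  y_{n+1}/y_n = 1 + 1/5z + 4/5z(1+1/3z) = 1 + z + 4/15z²
  ⇒ R(z) = 1 + z + 4/15z².

Solve |R(x)|<1 on ℝ⁻.
x=-1.47: |R|=0.1062
R=1: x+4/15x²=0 ⇒ x=−15/4=-3.7500; min R=1−1/(4·4/15)=0.0625>−1
Confirm numerically:
  x=-3.727: |R|=0.97714 <1
  x=-2.483: |R|=0.16108 <1
  x=-2.096: |R|=0.07552 <1
  x=-1.533: |R|=0.09369 <1
  x=-3.902: |R|=1.15816 >1
  x=-3.822: |R|=1.07338 >1
Interval (-3.7500, 0).

z∈(-3.7500,0).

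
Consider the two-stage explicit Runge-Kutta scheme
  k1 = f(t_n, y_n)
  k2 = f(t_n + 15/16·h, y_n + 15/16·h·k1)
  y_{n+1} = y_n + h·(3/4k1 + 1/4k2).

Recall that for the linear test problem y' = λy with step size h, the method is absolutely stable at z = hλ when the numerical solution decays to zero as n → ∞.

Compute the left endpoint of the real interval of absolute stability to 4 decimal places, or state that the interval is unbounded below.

left endpoint -4.2667.

Set f=λy, z=hλ:
  k1=λy_n ⇒ h·k1=z·y_n;  k2=λ(1+15/16z)y_n ⇒ h·k2=z(1+15/16z)y_n
  y_{n+1}/y_n = 1 + 3/4z + 1/4z(1+15/16z) = 1 + z + 15/64z²
  so R(z) = 1 + z + 15/64z².

Need |R(x)|<1, x<0.
x=-0.76: |R|=0.3754
R=1: x+15/64x²=0 ⇒ x=−64/15=-4.2667; min R=1−1/(4·15/64)=-0.0667>−1
Confirm numerically:
  x=-3.782: |R|=0.57039 <1
  x=-3.697: |R|=0.50639 <1
  x=-2.501: |R|=0.03498 <1
  x=-4.829: |R|=1.63645 >1
  x=-4.713: |R|=1.49302 >1
Stable set (-4.2667, 0).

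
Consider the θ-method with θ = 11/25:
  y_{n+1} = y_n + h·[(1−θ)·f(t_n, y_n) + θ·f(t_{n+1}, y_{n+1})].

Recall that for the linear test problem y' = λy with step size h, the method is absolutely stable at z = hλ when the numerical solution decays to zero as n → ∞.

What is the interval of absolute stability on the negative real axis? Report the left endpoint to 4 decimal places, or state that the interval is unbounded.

(-16.6667, 0).

Set f=λy, z=hλ:
  y_{n+1} = y_n + z·[14/25·y_n + 11/25·y_{n+1}] ⇒ (1 − 11/25z)y_{n+1} = (1 + 14/25z)y_n
  R(z) = (1 + 14/25z)/(1 − 11/25z).

Boundary: |R(x)|=1, x<0.
x=-0.59: |R|=0.5316
R=−1: 1+14/25x = −1+11/25x ⇒ -3/25x=2 ⇒ x=2/(-3/25)=-16.6667
Confirm numerically:
  x=-16.610: |R|=0.99918 <1
  x=-16.367: |R|=0.99562 <1
  x=-13.196: |R|=0.93881 <1
  x=-10.359: |R|=0.86381 <1
  x=-16.892: |R|=1.00321 >1
  x=-16.711: |R|=1.00064 >1
Interval (-16.6667, 0).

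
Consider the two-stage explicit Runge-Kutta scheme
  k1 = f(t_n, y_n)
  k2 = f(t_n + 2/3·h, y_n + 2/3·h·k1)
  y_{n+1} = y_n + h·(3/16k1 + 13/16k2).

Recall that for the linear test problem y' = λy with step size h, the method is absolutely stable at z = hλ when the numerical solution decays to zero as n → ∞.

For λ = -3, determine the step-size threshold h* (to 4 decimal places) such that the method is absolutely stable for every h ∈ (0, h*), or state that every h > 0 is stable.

Test eqn y'=λy, z=hλ:
  k1=λy_n ⇒ h·k1=z·y_n;  k2=λ(1+2/3z)y_n ⇒ h·k2=z(1+2/3z)y_n
  y_{n+1}/y_n = 1 + 3/16z + 13/16z(1+2/3z) = 1 + z + 13/24z²
  so R(z) = 1 + z + 13/24z².

Boundary: |R(x)|=1, x<0.
x=-0.84: |R|=0.5422
R=1: x+13/24x²=0 ⇒ x=−24/13=-1.8462; min R=1−1/(4·13/24)=0.5385>−1
Confirm numerically:
  x=-1.631: |R|=0.80992 <1
  x=-1.484: |R|=0.70889 <1
  x=-1.417: |R|=0.67061 <1
  x=-1.314: |R|=0.62124 <1
  x=-2.267: |R|=1.51678 >1
  x=-1.880: |R|=1.03447 >1
So |R|<1 on (-1.8462, 0).

(-1.8462,0); λ=-3 ⇒ h* = (24/13)/3 = 0.6154.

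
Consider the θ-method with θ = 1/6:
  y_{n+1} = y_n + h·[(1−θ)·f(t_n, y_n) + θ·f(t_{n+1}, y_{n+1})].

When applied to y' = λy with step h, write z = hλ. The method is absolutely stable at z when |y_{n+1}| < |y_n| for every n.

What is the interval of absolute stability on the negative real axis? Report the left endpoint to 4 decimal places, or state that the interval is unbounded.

(-3.0000, 0).

On y'=λy, z=hλ:
  y_{n+1} = y_n + z·[5/6·y_n + 1/6·y_{n+1}] ⇒ (1 − 1/6z)y_{n+1} = (1 + 5/6z)y_n
  ⇒ R(z) = (1 + 5/6z)/(1 − 1/6z).

Solve |R(x)|<1 on ℝ⁻.
x=-0.5: |R|=0.5385
R=−1: 1+5/6x = −1+1/6x ⇒ -2/3x=2 ⇒ x=2/(-2/3)=-3.0000
Confirm numerically:
  x=-2.688: |R|=0.85635 <1
  x=-2.164: |R|=0.59040 <1
  x=-1.461: |R|=0.17491 <1
  x=-3.531: |R|=1.22285 >1
  x=-3.231: |R|=1.10010 >1
So |R|<1 on (-3.0000, 0).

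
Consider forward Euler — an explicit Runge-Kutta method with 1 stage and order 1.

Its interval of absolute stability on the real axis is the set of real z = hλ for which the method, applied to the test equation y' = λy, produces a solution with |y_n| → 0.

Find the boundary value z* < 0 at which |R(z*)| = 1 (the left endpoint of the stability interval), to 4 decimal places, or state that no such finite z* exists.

left endpoint -2.0000.

On y'=λy, z=hλ:
  order 1, 1-stage ⇒ R(z)=1+z
  (e.g. R(-1.57)=-0.57000, |R|=0.57000)

Need |R(x)|<1, x<0.
x=-1.57: |R|=0.5700
|R(-1.91)|=0.9100 |R(-1.1)|=0.1000 |R(-0.84)|=0.1600
Bisect:
  x_lo=-2.3944 |R|=1.3944  x_hi=-0.0682 |R|=0.9318
  mid=-1.23129 |R|=0.23129 →hi
  mid=-1.81285 |R|=0.81285 →hi
  mid=-2.10364 |R|=1.10364 →lo
  mid=-1.95825 |R|=0.95825 →hi
  mid=-2.03094 |R|=1.03094 →lo
  mid=-1.99459 |R|=0.99459 →hi
  mid=-2.01277 |R|=1.01277 →lo
  mid=-2.00368 |R|=1.00368 →lo
  ...
  [-2.00013,-1.99999] ⇒ x*=-2.0000
Interval (-2.0000, 0).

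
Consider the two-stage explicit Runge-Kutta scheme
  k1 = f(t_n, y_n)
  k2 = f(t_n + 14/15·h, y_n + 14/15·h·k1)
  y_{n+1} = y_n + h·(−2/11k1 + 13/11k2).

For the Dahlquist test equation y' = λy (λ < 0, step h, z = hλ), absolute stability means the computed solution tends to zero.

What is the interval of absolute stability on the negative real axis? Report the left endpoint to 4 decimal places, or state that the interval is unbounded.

Test eqn y'=λy, z=hλ:
  k1=λy_n ⇒ h·k1=z·y_n;  k2=λ(1+14/15z)y_n ⇒ h·k2=z(1+14/15z)y_n
  y_{n+1}/y_n = 1 − 2/11z + 13/11z(1+14/15z) = 1 + z + 182/165z²
  ⇒ R(z) = 1 + z + 182/165z².

Boundary: |R(x)|=1, x<0.
x=-0.99: |R|=1.0911
R=1: x+182/165x²=0 ⇒ x=−165/182=-0.9066; min R=1−1/(4·182/165)=0.7734>−1
Confirm numerically:
  x=-0.699: |R|=0.83994 <1
  x=-0.648: |R|=0.81517 <1
  x=-0.643: |R|=0.81305 <1
  x=-0.503: |R|=0.77608 <1
  x=-1.446: |R|=1.86034 >1
  x=-1.134: |R|=1.28445 >1
  x=-1.108: |R|=1.24615 >1
So |R|<1 on (-0.9066, 0).

z∈(-0.9066,0).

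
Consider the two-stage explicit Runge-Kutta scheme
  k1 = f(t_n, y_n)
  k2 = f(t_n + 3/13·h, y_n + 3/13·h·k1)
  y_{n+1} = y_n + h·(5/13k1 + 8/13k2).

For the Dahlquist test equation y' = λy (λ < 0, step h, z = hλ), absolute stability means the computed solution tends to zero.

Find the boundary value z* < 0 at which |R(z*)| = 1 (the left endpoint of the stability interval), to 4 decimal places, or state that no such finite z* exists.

left endpoint -7.0417.

Set f=λy, z=hλ:
  k1=λy_n ⇒ h·k1=z·y_n;  k2=λ(1+3/13z)y_n ⇒ h·k2=z(1+3/13z)y_n
  y_{n+1}/y_n = 1 + 5/13z + 8/13z(1+3/13z) = 1 + z + 24/169z²
  so R(z) = 1 + z + 24/169z².

Find x<0 with |R(x)|<1.
x=-1.77: |R|=0.3251
R=1: x+24/169x²=0 ⇒ x=−169/24=-7.0417; min R=1−1/(4·24/169)=-0.7604>−1
Confirm numerically:
  x=-6.134: |R|=0.20933 <1
  x=-4.519: |R|=0.61893 <1
  x=-3.908: |R|=0.73913 <1
  x=-7.586: |R|=1.58641 >1
  x=-7.268: |R|=1.23361 >1
  x=-7.233: |R|=1.19653 >1
So |R|<1 on (-7.0417, 0).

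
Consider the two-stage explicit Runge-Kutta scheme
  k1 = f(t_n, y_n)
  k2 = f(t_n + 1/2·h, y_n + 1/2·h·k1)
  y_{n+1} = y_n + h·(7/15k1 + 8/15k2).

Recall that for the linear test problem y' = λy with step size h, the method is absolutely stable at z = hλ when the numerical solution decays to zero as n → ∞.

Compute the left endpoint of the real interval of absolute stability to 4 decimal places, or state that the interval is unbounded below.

z* = -3.7500.

Test eqn y'=λy, z=hλ:
  k1=λy_n ⇒ h·k1=z·y_n;  k2=λ(1+1/2z)y_n ⇒ h·k2=z(1+1/2z)y_n
  y_{n+1}/y_n = 1 + 7/15z + 8/15z(1+1/2z) = 1 + z + 4/15z²
  Hence R(z) = 1 + z + 4/15z².

Need |R(x)|<1, x<0.
x=-1.24: |R|=0.1700
R=1: x+4/15x²=0 ⇒ x=−15/4=-3.7500; min R=1−1/(4·4/15)=0.0625>−1
Confirm numerically:
  x=-3.486: |R|=0.75459 <1
  x=-2.865: |R|=0.32386 <1
  x=-2.624: |R|=0.21210 <1
  x=-1.804: |R|=0.06384 <1
  x=-4.012: |R|=1.28031 >1
  x=-3.949: |R|=1.20956 >1
  x=-3.791: |R|=1.04145 >1
Interval (-3.7500, 0).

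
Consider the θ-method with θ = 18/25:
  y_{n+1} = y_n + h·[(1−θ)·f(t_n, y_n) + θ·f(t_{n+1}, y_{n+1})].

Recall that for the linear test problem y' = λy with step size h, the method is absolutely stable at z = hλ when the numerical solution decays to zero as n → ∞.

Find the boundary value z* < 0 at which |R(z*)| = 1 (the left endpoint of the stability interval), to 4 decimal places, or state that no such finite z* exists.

unbounded; (−∞, 0).

Set f=λy, z=hλ:
  y_{n+1} = y_n + z·[7/25·y_n + 18/25·y_{n+1}] ⇒ (1 − 18/25z)y_{n+1} = (1 + 7/25z)y_n
  Hence R(z) = (1 + 7/25z)/(1 − 18/25z).

Solve |R(x)|<1 on ℝ⁻.
x=-1.55: |R|=0.2675
x=-2: |R|=0.1803
x=-10: |R|=0.2195
x=-100: |R|=0.3699
θ=18/25≥1/2 ⇒ |1+7/25x|<|1−18/25x| ∀x<0 ⇒ stable on all of ℝ⁻.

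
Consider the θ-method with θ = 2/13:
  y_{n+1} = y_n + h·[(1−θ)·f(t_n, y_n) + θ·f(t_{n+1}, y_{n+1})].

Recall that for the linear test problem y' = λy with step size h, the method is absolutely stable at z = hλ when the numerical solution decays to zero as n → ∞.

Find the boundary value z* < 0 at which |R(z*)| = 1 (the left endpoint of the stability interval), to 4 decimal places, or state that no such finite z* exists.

left endpoint -2.8889.

Test eqn y'=λy, z=hλ:
  y_{n+1} = y_n + z·[11/13·y_n + 2/13·y_{n+1}] ⇒ (1 − 2/13z)y_{n+1} = (1 + 11/13z)y_n
  Hence R(z) = (1 + 11/13z)/(1 − 2/13z).

Find x<0 with |R(x)|<1.
x=-0.46: |R|=0.5704
R=−1: 1+11/13x = −1+2/13x ⇒ -9/13x=2 ⇒ x=2/(-9/13)=-2.8889
Confirm numerically:
  x=-2.482: |R|=0.79615 <1
  x=-2.048: |R|=0.55732 <1
  x=-1.779: |R|=0.39673 <1
  x=-3.246: |R|=1.16489 >1
  x=-2.965: |R|=1.03619 >1
So |R|<1 on (-2.8889, 0).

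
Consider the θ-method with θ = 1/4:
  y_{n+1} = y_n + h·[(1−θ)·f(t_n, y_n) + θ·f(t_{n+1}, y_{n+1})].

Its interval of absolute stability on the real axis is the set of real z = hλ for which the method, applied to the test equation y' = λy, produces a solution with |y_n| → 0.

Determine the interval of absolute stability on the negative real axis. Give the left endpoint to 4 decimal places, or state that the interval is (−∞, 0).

Set f=λy, z=hλ:
  y_{n+1} = y_n + z·[3/4·y_n + 1/4·y_{n+1}] ⇒ (1 − 1/4z)y_{n+1} = (1 + 3/4z)y_n
  so R(z) = (1 + 3/4z)/(1 − 1/4z).

Find x<0 with |R(x)|<1.
x=-1.56: |R|=0.1223
R=−1: 1+3/4x = −1+1/4x ⇒ -1/2x=2 ⇒ x=2/(-1/2)=-4.0000
Confirm numerically:
  x=-2.719: |R|=0.61869 <1
  x=-2.517: |R|=0.54488 <1
  x=-2.330: |R|=0.47235 <1
  x=-4.571: |R|=1.13324 >1
  x=-4.272: |R|=1.06576 >1
  x=-4.189: |R|=1.04616 >1
Interval (-4.0000, 0).

z∈(-4.0000,0).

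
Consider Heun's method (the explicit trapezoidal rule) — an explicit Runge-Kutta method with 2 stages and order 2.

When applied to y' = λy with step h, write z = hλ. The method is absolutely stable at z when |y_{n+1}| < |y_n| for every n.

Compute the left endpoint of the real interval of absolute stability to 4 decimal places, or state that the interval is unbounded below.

With y'=λy (z=hλ):
  order 2, 2-stage ⇒ R(z)=1+z+z^2/2
  (e.g. R(-0.88)=0.50720, |R|=0.50720)

Boundary: |R(x)|=1, x<0.
x=-0.88: |R|=0.5072
|R(-1.95)|=0.9512 |R(-1.44)|=0.5968 |R(-1.38)|=0.5722
Bisect:
  x_lo=-2.4260 |R|=1.5167  x_hi=-0.1259 |R|=0.8821
  mid=-1.27591 |R|=0.53806 →hi
  mid=-1.85093 |R|=0.86204 →hi
  mid=-2.13845 |R|=1.14803 →lo
  mid=-1.99469 |R|=0.99470 →hi
  mid=-2.06657 |R|=1.06878 →lo
  mid=-2.03063 |R|=1.03110 →lo
  mid=-2.01266 |R|=1.01274 →lo
  mid=-2.00367 |R|=1.00368 →lo
  mid=-1.99918 |R|=0.99918 →hi
  ...
  [-2.00002,-1.99988] ⇒ x*=-2.0000
So |R|<1 on (-2.0000, 0).

z* = -2.0000.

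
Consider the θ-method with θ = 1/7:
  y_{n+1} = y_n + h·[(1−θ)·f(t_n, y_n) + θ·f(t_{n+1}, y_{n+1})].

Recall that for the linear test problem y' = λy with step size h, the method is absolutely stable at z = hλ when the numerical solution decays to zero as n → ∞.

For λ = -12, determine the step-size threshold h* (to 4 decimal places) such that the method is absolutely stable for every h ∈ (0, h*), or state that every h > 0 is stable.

On y'=λy, z=hλ:
  y_{n+1} = y_n + z·[6/7·y_n + 1/7·y_{n+1}] ⇒ (1 − 1/7z)y_{n+1} = (1 + 6/7z)y_n
  R(z) = (1 + 6/7z)/(1 − 1/7z).

Need |R(x)|<1, x<0.
x=-0.83: |R|=0.2580
R=−1: 1+6/7x = −1+1/7x ⇒ -5/7x=2 ⇒ x=2/(-5/7)=-2.8000
Confirm numerically:
  x=-2.400: |R|=0.78723 <1
  x=-2.028: |R|=0.57244 <1
  x=-2.013: |R|=0.56341 <1
  x=-1.666: |R|=0.34572 <1
  x=-3.201: |R|=1.19655 >1
  x=-3.193: |R|=1.19278 >1
  x=-3.153: |R|=1.17384 >1
Interval (-2.8000, 0).

(-2.8000,0); λ=-12 ⇒ h* = (14/5)/12 = 0.2333.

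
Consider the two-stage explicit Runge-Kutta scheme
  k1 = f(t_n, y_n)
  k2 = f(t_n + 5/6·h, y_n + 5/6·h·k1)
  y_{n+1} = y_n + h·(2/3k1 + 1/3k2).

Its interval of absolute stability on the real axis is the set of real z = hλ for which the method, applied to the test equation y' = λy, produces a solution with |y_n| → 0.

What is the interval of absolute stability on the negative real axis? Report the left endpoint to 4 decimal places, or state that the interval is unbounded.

On y'=λy, z=hλ:
  k1=λy_n ⇒ h·k1=z·y_n;  k2=λ(1+5/6z)y_n ⇒ h·k2=z(1+5/6z)y_n
  y_{n+1}/y_n = 1 + 2/3z + 1/3z(1+5/6z) = 1 + z + 5/18z²
  R(z) = 1 + z + 5/18z².

Need |R(x)|<1, x<0.
x=-1.75: |R|=0.1007
R=1: x+5/18x²=0 ⇒ x=−18/5=-3.6000; min R=1−1/(4·5/18)=0.1000>−1
Confirm numerically:
  x=-3.559: |R|=0.95947 <1
  x=-2.613: |R|=0.28360 <1
  x=-2.101: |R|=0.12517 <1
  x=-3.976: |R|=1.41527 >1
  x=-3.761: |R|=1.16820 >1
So |R|<1 on (-3.6000, 0).

(-3.6000, 0).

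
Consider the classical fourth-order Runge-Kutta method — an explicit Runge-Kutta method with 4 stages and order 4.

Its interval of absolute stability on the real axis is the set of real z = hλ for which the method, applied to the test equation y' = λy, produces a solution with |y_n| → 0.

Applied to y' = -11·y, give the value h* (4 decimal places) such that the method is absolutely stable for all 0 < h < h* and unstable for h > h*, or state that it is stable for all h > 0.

Test eqn y'=λy, z=hλ:
  order 4, 4-stage ⇒ R(z)=1+z+z^2/2+z^3/6+z^4/24
  (e.g. R(-0.51)=0.60076, |R|=0.60076)

Need |R(x)|<1, x<0.
x=-0.51: |R|=0.6008
|R(-2.2)|=0.4214 |R(-1.95)|=0.3179 |R(-1.67)|=0.2723
Bisect:
  x_lo=-3.1746 |R|=1.7640  x_hi=-0.1306 |R|=0.8776
  mid=-1.65257 |R|=0.27149 →hi
  mid=-2.41356 |R|=0.56971 →hi
  mid=-2.79406 |R|=1.01330 →lo
  mid=-2.60381 |R|=0.75913 →hi
  mid=-2.69894 |R|=0.87742 →hi
  mid=-2.74650 |R|=0.94307 →hi
  mid=-2.77028 |R|=0.97760 →hi
  ...
  [-2.78533,-2.78515] ⇒ x*=-2.7853
Interval (-2.7853, 0).

(-2.7853,0); λ=-11 ⇒ h* = 0.2532.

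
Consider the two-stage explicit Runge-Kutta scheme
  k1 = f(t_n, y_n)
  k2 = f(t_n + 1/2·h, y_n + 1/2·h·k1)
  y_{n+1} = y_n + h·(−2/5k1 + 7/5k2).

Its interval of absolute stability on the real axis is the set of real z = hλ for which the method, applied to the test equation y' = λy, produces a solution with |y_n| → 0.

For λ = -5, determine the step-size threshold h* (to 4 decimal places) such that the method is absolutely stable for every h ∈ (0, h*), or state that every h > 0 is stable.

On y'=λy, z=hλ:
  k1=λy_n ⇒ h·k1=z·y_n;  k2=λ(1+1/2z)y_n ⇒ h·k2=z(1+1/2z)y_n
  y_{n+1}/y_n = 1 − 2/5z + 7/5z(1+1/2z) = 1 + z + 7/10z²
  R(z) = 1 + z + 7/10z².

Need |R(x)|<1, x<0.
x=-0.89: |R|=0.6645
R=1: x+7/10x²=0 ⇒ x=−10/7=-1.4286; min R=1−1/(4·7/10)=0.6429>−1
Confirm numerically:
  x=-1.255: |R|=0.84752 <1
  x=-0.940: |R|=0.67852 <1
  x=-0.615: |R|=0.64976 <1
  x=-0.600: |R|=0.65200 <1
  x=-1.815: |R|=1.49096 >1
  x=-1.763: |R|=1.41272 >1
So |R|<1 on (-1.4286, 0).

(-1.4286,0); λ=-5 ⇒ h* = (10/7)/5 = 0.2857.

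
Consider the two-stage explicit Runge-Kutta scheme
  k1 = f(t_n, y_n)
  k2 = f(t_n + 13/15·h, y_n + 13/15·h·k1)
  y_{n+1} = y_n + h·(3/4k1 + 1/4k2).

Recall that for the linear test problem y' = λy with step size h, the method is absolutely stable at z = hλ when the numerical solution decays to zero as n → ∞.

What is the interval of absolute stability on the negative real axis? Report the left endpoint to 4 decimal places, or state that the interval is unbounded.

On y'=λy, z=hλ:
  k1=λy_n ⇒ h·k1=z·y_n;  k2=λ(1+13/15z)y_n ⇒ h·k2=z(1+13/15z)y_n
  y_{n+1}/y_n = 1 + 3/4z + 1/4z(1+13/15z) = 1 + z + 13/60z²
  so R(z) = 1 + z + 13/60z².

Need |R(x)|<1, x<0.
x=-1.23: |R|=0.0978
R=1: x+13/60x²=0 ⇒ x=−60/13=-4.6154; min R=1−1/(4·13/60)=-0.1538>−1
Confirm numerically:
  x=-3.264: |R|=0.04430 <1
  x=-2.576: |R|=0.13825 <1
  x=-1.893: |R|=0.11659 <1
  x=-5.187: |R|=1.64241 >1
  x=-5.096: |R|=1.53066 >1
  x=-4.798: |R|=1.18984 >1
So |R|<1 on (-4.6154, 0).

(-4.6154, 0).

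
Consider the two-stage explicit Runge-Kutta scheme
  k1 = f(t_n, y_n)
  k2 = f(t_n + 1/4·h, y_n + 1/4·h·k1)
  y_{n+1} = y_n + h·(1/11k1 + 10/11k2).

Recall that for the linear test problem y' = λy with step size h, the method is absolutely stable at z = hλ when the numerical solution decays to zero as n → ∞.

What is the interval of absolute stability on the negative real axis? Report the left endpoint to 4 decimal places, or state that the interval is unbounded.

(-4.4000, 0).

Test eqn y'=λy, z=hλ:
  k1=λy_n ⇒ h·k1=z·y_n;  k2=λ(1+1/4z)y_n ⇒ h·k2=z(1+1/4z)y_n
  y_{n+1}/y_n = 1 + 1/11z + 10/11z(1+1/4z) = 1 + z + 5/22z²
  R(z) = 1 + z + 5/22z².

Find x<0 with |R(x)|<1.
x=-0.64: |R|=0.4531
R=1: x+5/22x²=0 ⇒ x=−22/5=-4.4000; min R=1−1/(4·5/22)=-0.1000>−1
Confirm numerically:
  x=-3.688: |R|=0.40321 <1
  x=-2.454: |R|=0.08534 <1
  x=-2.361: |R|=0.09411 <1
  x=-4.663: |R|=1.27872 >1
  x=-4.625: |R|=1.23651 >1
Interval (-4.4000, 0).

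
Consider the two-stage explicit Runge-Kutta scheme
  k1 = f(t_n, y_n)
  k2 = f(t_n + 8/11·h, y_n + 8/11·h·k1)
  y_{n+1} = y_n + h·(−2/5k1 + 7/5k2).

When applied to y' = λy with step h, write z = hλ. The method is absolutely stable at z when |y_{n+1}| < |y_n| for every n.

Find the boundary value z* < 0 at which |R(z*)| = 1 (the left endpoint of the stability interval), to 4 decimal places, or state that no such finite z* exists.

left endpoint -0.9821.

Test eqn y'=λy, z=hλ:
  k1=λy_n ⇒ h·k1=z·y_n;  k2=λ(1+8/11z)y_n ⇒ h·k2=z(1+8/11z)y_n
  y_{n+1}/y_n = 1 − 2/5z + 7/5z(1+8/11z) = 1 + z + 56/55z²
  R(z) = 1 + z + 56/55z².

Boundary: |R(x)|=1, x<0.
x=-0.79: |R|=0.8454
R=1: x+56/55x²=0 ⇒ x=−55/56=-0.9821; min R=1−1/(4·56/55)=0.7545>−1
Confirm numerically:
  x=-0.842: |R|=0.87985 <1
  x=-0.841: |R|=0.87914 <1
  x=-0.751: |R|=0.82326 <1
  x=-1.504: |R|=1.79914 >1
  x=-1.430: |R|=1.65208 >1
  x=-1.283: |R|=1.39302 >1
Stable set (-0.9821, 0).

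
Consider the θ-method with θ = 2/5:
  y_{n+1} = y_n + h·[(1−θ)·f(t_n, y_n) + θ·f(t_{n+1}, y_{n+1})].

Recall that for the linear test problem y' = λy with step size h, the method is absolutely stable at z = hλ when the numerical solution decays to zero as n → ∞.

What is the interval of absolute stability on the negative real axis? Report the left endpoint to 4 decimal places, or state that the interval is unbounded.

z∈(-10.0000,0).

Test eqn y'=λy, z=hλ:
  y_{n+1} = y_n + z·[3/5·y_n + 2/5·y_{n+1}] ⇒ (1 − 2/5z)y_{n+1} = (1 + 3/5z)y_n
  ⇒ R(z) = (1 + 3/5z)/(1 − 2/5z).

Solve |R(x)|<1 on ℝ⁻.
x=-1.03: |R|=0.2705
R=−1: 1+3/5x = −1+2/5x ⇒ -1/5x=2 ⇒ x=2/(-1/5)=-10.0000
Confirm numerically:
  x=-9.512: |R|=0.97969 <1
  x=-8.146: |R|=0.91293 <1
  x=-5.101: |R|=0.67774 <1
  x=-4.277: |R|=0.57776 <1
  x=-10.446: |R|=1.01723 >1
  x=-10.219: |R|=1.00861 >1
Stable set (-10.0000, 0).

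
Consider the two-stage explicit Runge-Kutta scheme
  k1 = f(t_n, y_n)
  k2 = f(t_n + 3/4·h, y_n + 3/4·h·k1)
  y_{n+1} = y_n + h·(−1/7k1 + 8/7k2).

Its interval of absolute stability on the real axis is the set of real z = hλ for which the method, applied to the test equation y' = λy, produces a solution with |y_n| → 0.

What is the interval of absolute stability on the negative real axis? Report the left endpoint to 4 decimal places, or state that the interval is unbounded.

Test eqn y'=λy, z=hλ:
  k1=λy_n ⇒ h·k1=z·y_n;  k2=λ(1+3/4z)y_n ⇒ h·k2=z(1+3/4z)y_n
  y_{n+1}/y_n = 1 − 1/7z + 8/7z(1+3/4z) = 1 + z + 6/7z²
  so R(z) = 1 + z + 6/7z².

Boundary: |R(x)|=1, x<0.
x=-1.58: |R|=1.5598
R=1: x+6/7x²=0 ⇒ x=−7/6=-1.1667; min R=1−1/(4·6/7)=0.7083>−1
Confirm numerically:
  x=-1.055: |R|=0.89902 <1
  x=-1.049: |R|=0.89420 <1
  x=-0.760: |R|=0.73509 <1
  x=-1.635: |R|=1.65634 >1
  x=-1.487: |R|=1.40829 >1
  x=-1.389: |R|=1.26470 >1
Interval (-1.1667, 0).

z∈(-1.1667,0).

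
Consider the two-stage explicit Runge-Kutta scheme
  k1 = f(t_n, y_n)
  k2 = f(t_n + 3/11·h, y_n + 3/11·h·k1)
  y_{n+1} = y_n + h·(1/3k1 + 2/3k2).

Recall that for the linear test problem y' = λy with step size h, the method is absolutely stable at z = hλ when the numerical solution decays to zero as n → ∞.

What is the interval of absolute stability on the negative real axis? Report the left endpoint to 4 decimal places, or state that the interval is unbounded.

With y'=λy (z=hλ):
  k1=λy_n ⇒ h·k1=z·y_n;  k2=λ(1+3/11z)y_n ⇒ h·k2=z(1+3/11z)y_n
  y_{n+1}/y_n = 1 + 1/3z + 2/3z(1+3/11z) = 1 + z + 2/11z²
  ⇒ R(z) = 1 + z + 2/11z².

Boundary: |R(x)|=1, x<0.
x=-1.34: |R|=0.0135
R=1: x+2/11x²=0 ⇒ x=−11/2=-5.5000; min R=1−1/(4·2/11)=-0.3750>−1
Confirm numerically:
  x=-5.071: |R|=0.60446 <1
  x=-4.616: |R|=0.25808 <1
  x=-4.518: |R|=0.19333 <1
  x=-3.388: |R|=0.30099 <1
  x=-5.899: |R|=1.42795 >1
  x=-5.578: |R|=1.07911 >1
Interval (-5.5000, 0).

z∈(-5.5000,0).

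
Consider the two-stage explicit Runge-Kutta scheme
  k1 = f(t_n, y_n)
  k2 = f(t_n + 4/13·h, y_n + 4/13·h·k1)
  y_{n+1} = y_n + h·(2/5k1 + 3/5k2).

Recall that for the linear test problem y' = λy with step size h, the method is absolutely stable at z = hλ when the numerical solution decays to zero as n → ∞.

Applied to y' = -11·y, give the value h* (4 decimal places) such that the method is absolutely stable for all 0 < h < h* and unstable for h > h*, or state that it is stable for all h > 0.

(-5.4167,0); λ=-11 ⇒ h* = (65/12)/11 = 0.4924.

Test eqn y'=λy, z=hλ:
  k1=λy_n ⇒ h·k1=z·y_n;  k2=λ(1+4/13z)y_n ⇒ h·k2=z(1+4/13z)y_n
  y_{n+1}/y_n = 1 + 2/5z + 3/5z(1+4/13z) = 1 + z + 12/65z²
  R(z) = 1 + z + 12/65z².

Solve |R(x)|<1 on ℝ⁻.
x=-1.48: |R|=0.0756
R=1: x+12/65x²=0 ⇒ x=−65/12=-5.4167; min R=1−1/(4·12/65)=-0.3542>−1
Confirm numerically:
  x=-4.644: |R|=0.33755 <1
  x=-4.059: |R|=0.01737 <1
  x=-3.164: |R|=0.31583 <1
  x=-2.932: |R|=0.34493 <1
  x=-5.942: |R|=1.57628 >1
  x=-5.668: |R|=1.26300 >1
  x=-5.588: |R|=1.17675 >1
So |R|<1 on (-5.4167, 0).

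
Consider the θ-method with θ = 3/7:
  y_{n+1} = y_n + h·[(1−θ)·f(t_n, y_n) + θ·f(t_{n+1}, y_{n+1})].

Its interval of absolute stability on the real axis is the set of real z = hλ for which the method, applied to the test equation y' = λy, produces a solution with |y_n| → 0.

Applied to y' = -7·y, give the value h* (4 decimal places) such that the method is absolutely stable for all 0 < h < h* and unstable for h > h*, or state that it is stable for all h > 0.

(-14.0000,0); λ=-7 ⇒ h* = (14)/7 = 2.0000.

Test eqn y'=λy, z=hλ:
  y_{n+1} = y_n + z·[4/7·y_n + 3/7·y_{n+1}] ⇒ (1 − 3/7z)y_{n+1} = (1 + 4/7z)y_n
  R(z) = (1 + 4/7z)/(1 − 3/7z).

Boundary: |R(x)|=1, x<0.
x=-1.58: |R|=0.0579
R=−1: 1+4/7x = −1+3/7x ⇒ -1/7x=2 ⇒ x=2/(-1/7)=-14.0000
Confirm numerically:
  x=-13.872: |R|=0.99737 <1
  x=-7.421: |R|=0.77518 <1
  x=-6.115: |R|=0.68889 <1
  x=-14.599: |R|=1.01179 >1
  x=-14.458: |R|=1.00909 >1
  x=-14.202: |R|=1.00407 >1
So |R|<1 on (-14.0000, 0).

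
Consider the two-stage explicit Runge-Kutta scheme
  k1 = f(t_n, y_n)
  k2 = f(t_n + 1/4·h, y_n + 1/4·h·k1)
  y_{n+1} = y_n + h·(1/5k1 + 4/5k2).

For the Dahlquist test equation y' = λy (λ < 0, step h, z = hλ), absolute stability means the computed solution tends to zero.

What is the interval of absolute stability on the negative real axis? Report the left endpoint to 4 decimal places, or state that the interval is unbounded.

(-5.0000, 0).

Set f=λy, z=hλ:
  k1=λy_n ⇒ h·k1=z·y_n;  k2=λ(1+1/4z)y_n ⇒ h·k2=z(1+1/4z)y_n
  y_{n+1}/y_n = 1 + 1/5z + 4/5z(1+1/4z) = 1 + z + 1/5z²
  ⇒ R(z) = 1 + z + 1/5z².

Boundary: |R(x)|=1, x<0.
x=-0.85: |R|=0.2945
R=1: x+1/5x²=0 ⇒ x=−5=-5.0000; min R=1−1/(4·1/5)=-0.2500>−1
Confirm numerically:
  x=-4.742: |R|=0.75531 <1
  x=-4.554: |R|=0.59378 <1
  x=-2.748: |R|=0.23770 <1
  x=-2.053: |R|=0.21004 <1
  x=-5.420: |R|=1.45528 >1
  x=-5.268: |R|=1.28236 >1
  x=-5.179: |R|=1.18541 >1
So |R|<1 on (-5.0000, 0).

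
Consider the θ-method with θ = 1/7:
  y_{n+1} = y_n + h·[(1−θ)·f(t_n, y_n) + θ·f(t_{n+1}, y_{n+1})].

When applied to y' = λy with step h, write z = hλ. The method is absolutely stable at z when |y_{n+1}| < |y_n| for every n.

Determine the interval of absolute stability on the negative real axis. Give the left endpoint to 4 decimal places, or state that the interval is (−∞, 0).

z∈(-2.8000,0).

Test eqn y'=λy, z=hλ:
  y_{n+1} = y_n + z·[6/7·y_n + 1/7·y_{n+1}] ⇒ (1 − 1/7z)y_{n+1} = (1 + 6/7z)y_n
  so R(z) = (1 + 6/7z)/(1 − 1/7z).

Need |R(x)|<1, x<0.
x=-1.41: |R|=0.1736
R=−1: 1+6/7x = −1+1/7x ⇒ -5/7x=2 ⇒ x=2/(-5/7)=-2.8000
Confirm numerically:
  x=-2.349: |R|=0.75880 <1
  x=-1.908: |R|=0.49933 <1
  x=-1.178: |R|=0.00831 <1
  x=-3.156: |R|=1.17527 >1
  x=-3.110: |R|=1.15331 >1
  x=-2.931: |R|=1.06596 >1
So |R|<1 on (-2.8000, 0).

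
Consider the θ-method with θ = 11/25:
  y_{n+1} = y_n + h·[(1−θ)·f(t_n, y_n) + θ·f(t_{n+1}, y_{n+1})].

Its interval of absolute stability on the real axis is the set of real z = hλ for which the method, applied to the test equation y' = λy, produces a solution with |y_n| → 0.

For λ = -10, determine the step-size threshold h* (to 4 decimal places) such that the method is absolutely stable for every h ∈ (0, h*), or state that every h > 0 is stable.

(-16.6667,0); λ=-10 ⇒ h* = (50/3)/10 = 1.6667.

With y'=λy (z=hλ):
  y_{n+1} = y_n + z·[14/25·y_n + 11/25·y_{n+1}] ⇒ (1 − 11/25z)y_{n+1} = (1 + 14/25z)y_n
  R(z) = (1 + 14/25z)/(1 − 11/25z).

Solve |R(x)|<1 on ℝ⁻.
x=-0.79: |R|=0.4138
R=−1: 1+14/25x = −1+11/25x ⇒ -3/25x=2 ⇒ x=2/(-3/25)=-16.6667
Confirm numerically:
  x=-14.478: |R|=0.96437 <1
  x=-12.014: |R|=0.91118 <1
  x=-7.485: |R|=0.74337 <1
  x=-7.256: |R|=0.73065 <1
  x=-17.055: |R|=1.00548 >1
  x=-16.831: |R|=1.00235 >1
  x=-16.733: |R|=1.00095 >1
So |R|<1 on (-16.6667, 0).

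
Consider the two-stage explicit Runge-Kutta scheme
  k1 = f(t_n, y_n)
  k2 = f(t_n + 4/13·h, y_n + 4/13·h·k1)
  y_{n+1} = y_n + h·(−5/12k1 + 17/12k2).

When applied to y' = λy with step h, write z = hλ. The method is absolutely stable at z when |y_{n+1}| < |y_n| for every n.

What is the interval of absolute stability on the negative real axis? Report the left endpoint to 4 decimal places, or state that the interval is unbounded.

(-2.2941, 0).

Set f=λy, z=hλ:
  k1=λy_n ⇒ h·k1=z·y_n;  k2=λ(1+4/13z)y_n ⇒ h·k2=z(1+4/13z)y_n
  y_{n+1}/y_n = 1 − 5/12z + 17/12z(1+4/13z) = 1 + z + 17/39z²
  Hence R(z) = 1 + z + 17/39z².

Boundary: |R(x)|=1, x<0.
x=-0.66: |R|=0.5299
R=1: x+17/39x²=0 ⇒ x=−39/17=-2.2941; min R=1−1/(4·17/39)=0.4265>−1
Confirm numerically:
  x=-2.039: |R|=0.77325 <1
  x=-1.894: |R|=0.66967 <1
  x=-1.828: |R|=0.62859 <1
  x=-1.457: |R|=0.46834 <1
  x=-2.528: |R|=1.25773 >1
  x=-2.462: |R|=1.18017 >1
So |R|<1 on (-2.2941, 0).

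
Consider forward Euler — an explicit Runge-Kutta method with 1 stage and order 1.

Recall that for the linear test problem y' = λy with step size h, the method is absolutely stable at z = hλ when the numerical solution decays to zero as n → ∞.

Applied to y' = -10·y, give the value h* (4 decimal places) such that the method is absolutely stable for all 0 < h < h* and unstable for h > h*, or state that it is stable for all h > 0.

Test eqn y'=λy, z=hλ:
  order 1, 1-stage ⇒ R(z)=1+z
  (e.g. R(-0.3)=0.70000, |R|=0.70000)

Find x<0 with |R(x)|<1.
x=-0.3: |R|=0.7000
|R(-1.61)|=0.6100 |R(-1.15)|=0.1500 |R(-0.81)|=0.1900
Bisect:
  x_lo=-2.4657 |R|=1.4657  x_hi=-0.2757 |R|=0.7243
  mid=-1.37068 |R|=0.37068 →hi
  mid=-1.91817 |R|=0.91817 →hi
  mid=-2.19191 |R|=1.19191 →lo
  mid=-2.05504 |R|=1.05504 →lo
  mid=-1.98661 |R|=0.98661 →hi
  mid=-2.02082 |R|=1.02082 →lo
  mid=-2.00372 |R|=1.00372 →lo
  mid=-1.99516 |R|=0.99516 →hi
  mid=-1.99944 |R|=0.99944 →hi
  mid=-2.00158 |R|=1.00158 →lo
  ...
  [-2.00011,-1.99997] ⇒ x*=-2.0000
Stable set (-2.0000, 0).

(-2.0000,0); λ=-10 ⇒ h* = 0.2000.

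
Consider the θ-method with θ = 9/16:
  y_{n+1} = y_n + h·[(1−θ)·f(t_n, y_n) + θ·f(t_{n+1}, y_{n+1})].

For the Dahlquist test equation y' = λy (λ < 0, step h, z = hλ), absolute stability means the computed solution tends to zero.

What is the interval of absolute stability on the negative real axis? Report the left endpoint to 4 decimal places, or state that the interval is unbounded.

Set f=λy, z=hλ:
  y_{n+1} = y_n + z·[7/16·y_n + 9/16·y_{n+1}] ⇒ (1 − 9/16z)y_{n+1} = (1 + 7/16z)y_n
  ⇒ R(z) = (1 + 7/16z)/(1 − 9/16z).

Need |R(x)|<1, x<0.
x=-0.39: |R|=0.6802
x=-2: |R|=0.0588
x=-10: |R|=0.5094
x=-100: |R|=0.7467
θ=9/16≥1/2 ⇒ |1+7/16x|<|1−9/16x| ∀x<0 ⇒ stable on all of ℝ⁻.

interval (−∞, 0).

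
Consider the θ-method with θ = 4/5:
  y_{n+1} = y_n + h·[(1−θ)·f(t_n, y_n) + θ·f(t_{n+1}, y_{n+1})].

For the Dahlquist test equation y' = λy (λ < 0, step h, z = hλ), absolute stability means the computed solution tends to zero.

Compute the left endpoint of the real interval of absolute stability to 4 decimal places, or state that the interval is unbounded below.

interval (−∞, 0).

Test eqn y'=λy, z=hλ:
  y_{n+1} = y_n + z·[1/5·y_n + 4/5·y_{n+1}] ⇒ (1 − 4/5z)y_{n+1} = (1 + 1/5z)y_n
  Hence R(z) = (1 + 1/5z)/(1 − 4/5z).

Find x<0 with |R(x)|<1.
x=-1.3: |R|=0.3627
x=-2: |R|=0.2308
x=-10: |R|=0.1111
x=-100: |R|=0.2346
θ=4/5≥1/2 ⇒ |1+1/5x|<|1−4/5x| ∀x<0 ⇒ unbounded interval.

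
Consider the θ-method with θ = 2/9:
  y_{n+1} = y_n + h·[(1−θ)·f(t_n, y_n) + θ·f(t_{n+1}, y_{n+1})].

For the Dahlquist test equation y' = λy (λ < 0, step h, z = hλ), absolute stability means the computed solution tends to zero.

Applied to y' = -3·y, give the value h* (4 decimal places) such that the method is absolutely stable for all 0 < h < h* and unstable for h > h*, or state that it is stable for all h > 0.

(-3.6000,0); λ=-3 ⇒ h* = (18/5)/3 = 1.2000.

On y'=λy, z=hλ:
  y_{n+1} = y_n + z·[7/9·y_n + 2/9·y_{n+1}] ⇒ (1 − 2/9z)y_{n+1} = (1 + 7/9z)y_n
  ⇒ R(z) = (1 + 7/9z)/(1 − 2/9z).

Solve |R(x)|<1 on ℝ⁻.
x=-1.27: |R|=0.0095
R=−1: 1+7/9x = −1+2/9x ⇒ -5/9x=2 ⇒ x=2/(-5/9)=-3.6000
Confirm numerically:
  x=-3.474: |R|=0.96050 <1
  x=-2.733: |R|=0.70033 <1
  x=-2.702: |R|=0.68828 <1
  x=-2.272: |R|=0.50975 <1
  x=-3.788: |R|=1.05671 >1
  x=-3.696: |R|=1.02928 >1
Stable set (-3.6000, 0).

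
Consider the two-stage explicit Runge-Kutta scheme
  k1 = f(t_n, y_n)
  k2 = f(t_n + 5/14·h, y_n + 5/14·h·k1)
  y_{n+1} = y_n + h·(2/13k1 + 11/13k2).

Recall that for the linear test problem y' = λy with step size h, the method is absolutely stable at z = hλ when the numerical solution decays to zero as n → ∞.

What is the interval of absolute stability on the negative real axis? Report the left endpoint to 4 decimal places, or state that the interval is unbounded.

z∈(-3.3091,0).

On y'=λy, z=hλ:
  k1=λy_n ⇒ h·k1=z·y_n;  k2=λ(1+5/14z)y_n ⇒ h·k2=z(1+5/14z)y_n
  y_{n+1}/y_n = 1 + 2/13z + 11/13z(1+5/14z) = 1 + z + 55/182z²
  R(z) = 1 + z + 55/182z².

Find x<0 with |R(x)|<1.
x=-0.85: |R|=0.3683
R=1: x+55/182x²=0 ⇒ x=−182/55=-3.3091; min R=1−1/(4·55/182)=0.1727>−1
Confirm numerically:
  x=-3.087: |R|=0.79281 <1
  x=-2.350: |R|=0.31889 <1
  x=-1.929: |R|=0.19549 <1
  x=-3.723: |R|=1.46568 >1
  x=-3.455: |R|=1.15234 >1
Interval (-3.3091, 0).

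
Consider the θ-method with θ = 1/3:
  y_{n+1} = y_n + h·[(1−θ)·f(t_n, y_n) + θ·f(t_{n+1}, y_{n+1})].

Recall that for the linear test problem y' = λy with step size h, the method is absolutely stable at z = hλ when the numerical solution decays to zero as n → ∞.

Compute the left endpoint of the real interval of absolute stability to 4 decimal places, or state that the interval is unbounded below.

With y'=λy (z=hλ):
  y_{n+1} = y_n + z·[2/3·y_n + 1/3·y_{n+1}] ⇒ (1 − 1/3z)y_{n+1} = (1 + 2/3z)y_n
  so R(z) = (1 + 2/3z)/(1 − 1/3z).

Find x<0 with |R(x)|<1.
x=-1.32: |R|=0.0833
R=−1: 1+2/3x = −1+1/3x ⇒ -1/3x=2 ⇒ x=2/(-1/3)=-6.0000
Confirm numerically:
  x=-5.874: |R|=0.98580 <1
  x=-2.683: |R|=0.41633 <1
  x=-2.634: |R|=0.40256 <1
  x=-6.587: |R|=1.06123 >1
  x=-6.267: |R|=1.02881 >1
Stable set (-6.0000, 0).

z* = -6.0000.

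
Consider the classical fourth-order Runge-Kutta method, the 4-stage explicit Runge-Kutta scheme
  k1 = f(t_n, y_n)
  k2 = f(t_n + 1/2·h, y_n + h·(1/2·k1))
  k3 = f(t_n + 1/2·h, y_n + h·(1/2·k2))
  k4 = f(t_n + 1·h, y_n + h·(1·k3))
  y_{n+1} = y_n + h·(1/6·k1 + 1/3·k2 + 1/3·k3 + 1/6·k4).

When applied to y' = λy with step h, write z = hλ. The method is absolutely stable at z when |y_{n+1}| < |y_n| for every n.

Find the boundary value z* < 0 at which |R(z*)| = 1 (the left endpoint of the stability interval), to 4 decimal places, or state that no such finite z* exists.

Test eqn y'=λy, z=hλ:
  order 4, 4-stage ⇒ R(z)=1+z+z^2/2+z^3/6+z^4/24
  (e.g. R(-0.85)=0.43065, |R|=0.43065)

Need |R(x)|<1, x<0.
x=-0.85: |R|=0.4306
|R(-2.93)|=1.2410 |R(-2.44)|=0.5926 |R(-0.66)|=0.5178
Bisect:
  x_lo=-3.5795 |R|=3.0232  x_hi=-0.3248 |R|=0.7227
  mid=-1.95211 |R|=0.31850 →hi
  mid=-2.76578 |R|=0.97098 →hi
  mid=-3.17262 |R|=1.75924 →lo
  mid=-2.96920 |R|=1.31458 →lo
  mid=-2.86749 |R|=1.13117 →lo
  mid=-2.81664 |R|=1.04830 →lo
  mid=-2.79121 |R|=1.00896 →lo
  mid=-2.77850 |R|=0.98980 →hi
  ...
  [-2.78545,-2.78525] ⇒ x*=-2.7853
Interval (-2.7853, 0).

z* = -2.7853.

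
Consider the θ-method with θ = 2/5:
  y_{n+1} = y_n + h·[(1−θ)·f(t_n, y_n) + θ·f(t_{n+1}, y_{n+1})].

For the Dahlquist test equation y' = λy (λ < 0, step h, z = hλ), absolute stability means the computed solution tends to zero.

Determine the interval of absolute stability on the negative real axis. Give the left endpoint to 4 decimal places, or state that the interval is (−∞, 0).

Test eqn y'=λy, z=hλ:
  y_{n+1} = y_n + z·[3/5·y_n + 2/5·y_{n+1}] ⇒ (1 − 2/5z)y_{n+1} = (1 + 3/5z)y_n
  Hence R(z) = (1 + 3/5z)/(1 − 2/5z).

Find x<0 with |R(x)|<1.
x=-1.1: |R|=0.2361
R=−1: 1+3/5x = −1+2/5x ⇒ -1/5x=2 ⇒ x=2/(-1/5)=-10.0000
Confirm numerically:
  x=-9.332: |R|=0.97177 <1
  x=-9.072: |R|=0.95990 <1
  x=-8.517: |R|=0.93269 <1
  x=-5.784: |R|=0.74553 <1
  x=-10.395: |R|=1.01532 >1
  x=-10.221: |R|=1.00869 >1
  x=-10.149: |R|=1.00589 >1
Interval (-10.0000, 0).

(-10.0000, 0).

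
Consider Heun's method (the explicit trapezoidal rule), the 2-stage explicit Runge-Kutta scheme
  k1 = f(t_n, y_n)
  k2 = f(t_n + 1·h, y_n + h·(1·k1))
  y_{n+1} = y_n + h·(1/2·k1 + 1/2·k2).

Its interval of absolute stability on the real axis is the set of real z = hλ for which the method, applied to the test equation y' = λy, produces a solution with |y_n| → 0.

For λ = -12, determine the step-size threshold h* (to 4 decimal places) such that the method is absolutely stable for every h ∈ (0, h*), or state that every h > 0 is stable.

(-2.0000,0); λ=-12 ⇒ h* = 0.1667.

Test eqn y'=λy, z=hλ:
  order 2, 2-stage ⇒ R(z)=1+z+z^2/2
  (e.g. R(-1.19)=0.51805, |R|=0.51805)

Solve |R(x)|<1 on ℝ⁻.
x=-1.19: |R|=0.5181
|R(-2.39)|=1.4661 |R(-2.38)|=1.4522 |R(-0.51)|=0.6200
Bisect:
  x_lo=-2.7466 |R|=2.0253  x_hi=-0.0694 |R|=0.9330
  mid=-1.40800 |R|=0.58323 →hi
  mid=-2.07729 |R|=1.08028 →lo
  mid=-1.74265 |R|=0.77576 →hi
  mid=-1.90997 |R|=0.91402 →hi
  mid=-1.99363 |R|=0.99365 →hi
  mid=-2.03546 |R|=1.03609 →lo
  mid=-2.01455 |R|=1.01465 →lo
  mid=-2.00409 |R|=1.00410 →lo
  mid=-1.99886 |R|=0.99886 →hi
  ...
  [-2.00000,-1.99984] ⇒ x*=-2.0000
Stable set (-2.0000, 0).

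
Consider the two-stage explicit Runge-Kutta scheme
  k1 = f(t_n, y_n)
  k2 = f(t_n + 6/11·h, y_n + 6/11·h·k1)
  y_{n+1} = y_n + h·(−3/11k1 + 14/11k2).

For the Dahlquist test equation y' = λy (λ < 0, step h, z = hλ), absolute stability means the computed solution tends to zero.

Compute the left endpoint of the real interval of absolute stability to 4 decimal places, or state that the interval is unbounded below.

Test eqn y'=λy, z=hλ:
  k1=λy_n ⇒ h·k1=z·y_n;  k2=λ(1+6/11z)y_n ⇒ h·k2=z(1+6/11z)y_n
  y_{n+1}/y_n = 1 − 3/11z + 14/11z(1+6/11z) = 1 + z + 84/121z²
  ⇒ R(z) = 1 + z + 84/121z².

Boundary: |R(x)|=1, x<0.
x=-0.99: |R|=0.6904
R=1: x+84/121x²=0 ⇒ x=−121/84=-1.4405; min R=1−1/(4·84/121)=0.6399>−1
Confirm numerically:
  x=-1.197: |R|=0.79768 <1
  x=-1.183: |R|=0.78855 <1
  x=-0.628: |R|=0.64579 <1
  x=-1.695: |R|=1.29950 >1
  x=-1.538: |R|=1.10413 >1
Stable set (-1.4405, 0).

z* = -1.4405.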